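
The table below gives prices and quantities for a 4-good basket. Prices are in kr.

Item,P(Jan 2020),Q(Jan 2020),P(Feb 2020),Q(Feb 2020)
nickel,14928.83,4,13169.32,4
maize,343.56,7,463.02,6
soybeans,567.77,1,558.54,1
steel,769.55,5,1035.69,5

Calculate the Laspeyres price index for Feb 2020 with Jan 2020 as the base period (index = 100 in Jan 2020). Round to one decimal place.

Laspeyres price index uses base-period quantities as weights.
ΣP(Feb 2020)·Q(Jan 2020) = 13169.32×4 + 463.02×7 + 558.54×1 + 1035.69×5 = 52677.28 + 3241.14 + 558.54 + 5178.45 = 61655.41
ΣP(Jan 2020)·Q(Jan 2020) = 14928.83×4 + 343.56×7 + 567.77×1 + 769.55×5 = 59715.32 + 2404.92 + 567.77 + 3847.75 = 66535.76
Index = 61655.41 / 66535.76 × 100 = 92.6651

92.7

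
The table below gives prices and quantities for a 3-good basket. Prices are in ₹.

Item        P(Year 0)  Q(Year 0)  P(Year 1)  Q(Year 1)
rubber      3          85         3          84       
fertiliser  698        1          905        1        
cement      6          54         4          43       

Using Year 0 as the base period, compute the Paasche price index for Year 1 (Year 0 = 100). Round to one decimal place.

110.0

Paasche price index uses current-period quantities as weights.
ΣP(Year 1)·Q(Year 1) = 3×84 + 905×1 + 4×43 = 252 + 905 + 172 = 1329
ΣP(Year 0)·Q(Year 1) = 3×84 + 698×1 + 6×43 = 252 + 698 + 258 = 1208
Index = 1329 / 1208 × 100 = 110.0166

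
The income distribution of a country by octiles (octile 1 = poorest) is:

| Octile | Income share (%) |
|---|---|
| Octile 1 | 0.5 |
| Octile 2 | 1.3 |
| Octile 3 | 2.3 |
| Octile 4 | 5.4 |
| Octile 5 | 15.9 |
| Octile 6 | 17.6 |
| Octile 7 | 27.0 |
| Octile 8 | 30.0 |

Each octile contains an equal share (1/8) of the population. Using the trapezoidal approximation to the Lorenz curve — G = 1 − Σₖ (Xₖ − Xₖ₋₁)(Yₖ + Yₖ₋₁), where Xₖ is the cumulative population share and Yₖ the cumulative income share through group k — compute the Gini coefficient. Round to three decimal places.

Cumulative income shares Yₖ: 0.0050, 0.0180, 0.0410, 0.0950, 0.2540, 0.4300, 0.7000, 1.0000
Σ (Xₖ−Xₖ₋₁)(Yₖ+Yₖ₋₁) = (1/8)(0.0050+0.0000) + (1/8)(0.0180+0.0050) + (1/8)(0.0410+0.0180) + (1/8)(0.0950+0.0410) + (1/8)(0.2540+0.0950) + (1/8)(0.4300+0.2540) + (1/8)(0.7000+0.4300) + (1/8)(1.0000+0.7000)
  = 0.0006 + 0.0029 + 0.0074 + 0.0170 + 0.0436 + 0.0855 + 0.1413 + 0.2125 = 0.5108
G = 1 − 0.5108 = 0.4892

0.489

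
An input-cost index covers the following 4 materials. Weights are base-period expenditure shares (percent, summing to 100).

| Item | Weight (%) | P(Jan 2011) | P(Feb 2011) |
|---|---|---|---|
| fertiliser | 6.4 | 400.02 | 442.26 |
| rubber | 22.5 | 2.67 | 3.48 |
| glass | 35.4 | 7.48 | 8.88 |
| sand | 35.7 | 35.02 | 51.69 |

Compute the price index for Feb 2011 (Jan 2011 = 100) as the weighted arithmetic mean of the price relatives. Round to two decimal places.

131.12

fertiliser: 6.4 × (442.26/400.02) = 6.4 × 1.105595 = 7.0758
rubber: 22.5 × (3.48/2.67) = 22.5 × 1.303371 = 29.3258
glass: 35.4 × (8.88/7.48) = 35.4 × 1.187166 = 42.0257
sand: 35.7 × (51.69/35.02) = 35.7 × 1.476014 = 52.6937
Index = Σ wᵢ·(p₁ᵢ/p₀ᵢ) = 7.0758 + 29.3258 + 42.0257 + 52.6937 = 131.1210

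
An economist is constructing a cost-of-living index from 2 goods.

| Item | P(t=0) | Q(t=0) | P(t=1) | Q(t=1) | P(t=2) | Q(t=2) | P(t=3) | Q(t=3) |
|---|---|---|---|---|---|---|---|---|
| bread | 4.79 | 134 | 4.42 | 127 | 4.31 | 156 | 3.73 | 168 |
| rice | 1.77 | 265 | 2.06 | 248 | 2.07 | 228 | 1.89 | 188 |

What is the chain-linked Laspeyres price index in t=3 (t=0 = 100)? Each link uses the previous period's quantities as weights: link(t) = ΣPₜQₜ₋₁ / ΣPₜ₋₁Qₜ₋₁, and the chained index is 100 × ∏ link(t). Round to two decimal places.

89.71

Link t=0→t=1:
ΣP(t=1)Q(t=0) = 4.42×134 + 2.06×265 = 592.28 + 545.9 = 1138.18
ΣP(t=0)Q(t=0) = 4.79×134 + 1.77×265 = 641.86 + 469.05 = 1110.91
link = 1138.18/1110.91 = 1.024547
Link t=1→t=2:
ΣP(t=2)Q(t=1) = 4.31×127 + 2.07×248 = 547.37 + 513.36 = 1060.73
ΣP(t=1)Q(t=1) = 4.42×127 + 2.06×248 = 561.34 + 510.88 = 1072.22
link = 1060.73/1072.22 = 0.989284
Link t=2→t=3:
ΣP(t=3)Q(t=2) = 3.73×156 + 1.89×228 = 581.88 + 430.92 = 1012.8
ΣP(t=2)Q(t=2) = 4.31×156 + 2.07×228 = 672.36 + 471.96 = 1144.32
link = 1012.8/1144.32 = 0.885067
Chained index = 100 × 1.024547 × 0.989284 × 0.885067 = 89.7076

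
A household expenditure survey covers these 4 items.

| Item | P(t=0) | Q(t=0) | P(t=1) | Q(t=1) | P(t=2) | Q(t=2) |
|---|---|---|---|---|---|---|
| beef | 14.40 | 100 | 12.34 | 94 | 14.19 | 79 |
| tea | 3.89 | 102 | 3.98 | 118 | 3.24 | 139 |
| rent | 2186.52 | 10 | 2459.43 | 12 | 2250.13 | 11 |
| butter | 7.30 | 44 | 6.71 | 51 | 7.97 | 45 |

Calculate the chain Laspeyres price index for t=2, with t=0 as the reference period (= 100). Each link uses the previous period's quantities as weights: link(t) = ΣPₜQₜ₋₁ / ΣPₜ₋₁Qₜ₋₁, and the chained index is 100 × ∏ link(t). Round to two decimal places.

102.15

Link t=0→t=1:
ΣP(t=1)Q(t=0) = 12.34×100 + 3.98×102 + 2459.43×10 + 6.71×44 = 1234 + 405.96 + 24594.3 + 295.24 = 26529.5
ΣP(t=0)Q(t=0) = 14.40×100 + 3.89×102 + 2186.52×10 + 7.30×44 = 1440 + 396.78 + 21865.2 + 321.2 = 24023.18
link = 26529.5/24023.18 = 1.104329
Link t=1→t=2:
ΣP(t=2)Q(t=1) = 14.19×94 + 3.24×118 + 2250.13×12 + 7.97×51 = 1333.86 + 382.32 + 27001.56 + 406.47 = 29124.21
ΣP(t=1)Q(t=1) = 12.34×94 + 3.98×118 + 2459.43×12 + 6.71×51 = 1159.96 + 469.64 + 29513.16 + 342.21 = 31484.97
link = 29124.21/31484.97 = 0.925019
Chained index = 100 × 1.104329 × 0.925019 = 102.1526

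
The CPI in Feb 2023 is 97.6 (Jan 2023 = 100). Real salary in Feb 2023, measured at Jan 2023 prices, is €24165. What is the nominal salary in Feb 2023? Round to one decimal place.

23585.0

Nominal = Real × (Index/100) = 24165 × (97.6/100)
        = 24165 × 0.976 = 23585.0400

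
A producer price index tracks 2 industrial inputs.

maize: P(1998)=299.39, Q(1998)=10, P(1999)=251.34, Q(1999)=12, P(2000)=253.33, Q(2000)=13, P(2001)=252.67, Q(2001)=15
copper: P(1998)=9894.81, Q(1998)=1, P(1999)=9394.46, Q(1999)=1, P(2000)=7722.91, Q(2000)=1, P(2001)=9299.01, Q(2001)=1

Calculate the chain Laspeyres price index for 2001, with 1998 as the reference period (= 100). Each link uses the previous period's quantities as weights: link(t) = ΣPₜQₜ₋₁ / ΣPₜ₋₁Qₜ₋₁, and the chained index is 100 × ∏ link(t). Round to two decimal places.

Link 1998→1999:
ΣP(1999)Q(1998) = 251.34×10 + 9394.46×1 = 2513.4 + 9394.46 = 11907.86
ΣP(1998)Q(1998) = 299.39×10 + 9894.81×1 = 2993.9 + 9894.81 = 12888.71
link = 11907.86/12888.71 = 0.923899
Link 1999→2000:
ΣP(2000)Q(1999) = 253.33×12 + 7722.91×1 = 3039.96 + 7722.91 = 10762.87
ΣP(1999)Q(1999) = 251.34×12 + 9394.46×1 = 3016.08 + 9394.46 = 12410.54
link = 10762.87/12410.54 = 0.867236
Link 2000→2001:
ΣP(2001)Q(2000) = 252.67×13 + 9299.01×1 = 3284.71 + 9299.01 = 12583.72
ΣP(2000)Q(2000) = 253.33×13 + 7722.91×1 = 3293.29 + 7722.91 = 11016.2
link = 12583.72/11016.2 = 1.142292
Chained index = 100 × 0.923899 × 0.867236 × 1.142292 = 91.5248

91.52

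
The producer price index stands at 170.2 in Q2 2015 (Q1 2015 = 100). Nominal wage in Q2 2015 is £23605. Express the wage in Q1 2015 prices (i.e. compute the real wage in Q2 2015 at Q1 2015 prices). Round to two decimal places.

Real = Nominal ÷ (Index/100) = 23605 ÷ (170.2/100)
     = 23605 ÷ 1.702 = 13868.9777

13868.98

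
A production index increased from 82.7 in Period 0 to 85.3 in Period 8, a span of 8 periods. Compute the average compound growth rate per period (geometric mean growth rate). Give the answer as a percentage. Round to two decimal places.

Growth factor = (85.3/82.7)^(1/8) = (1.031439)^(1/8) = 1.003877
Growth rate = 1.003877 − 1 = 0.003877 = 0.3877%

0.39%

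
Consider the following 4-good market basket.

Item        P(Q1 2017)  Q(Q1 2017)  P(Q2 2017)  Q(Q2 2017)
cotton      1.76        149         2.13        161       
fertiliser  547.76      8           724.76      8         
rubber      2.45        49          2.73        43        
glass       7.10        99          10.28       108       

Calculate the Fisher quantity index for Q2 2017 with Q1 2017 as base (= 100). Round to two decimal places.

Laspeyres component (base-period weights):
ΣP(Q1 2017)Q(Q2 2017) = 1.76×161 + 547.76×8 + 2.45×43 + 7.10×108 = 283.36 + 4382.08 + 105.35 + 766.8 = 5537.59
ΣP(Q1 2017)Q(Q1 2017) = 1.76×149 + 547.76×8 + 2.45×49 + 7.10×99 = 262.24 + 4382.08 + 120.05 + 702.9 = 5467.27
L = 5537.59 / 5467.27 × 100 = 101.2862
Paasche component (current-period weights):
ΣP(Q2 2017)Q(Q2 2017) = 2.13×161 + 724.76×8 + 2.73×43 + 10.28×108 = 342.93 + 5798.08 + 117.39 + 1110.24 = 7368.64
ΣP(Q2 2017)Q(Q1 2017) = 2.13×149 + 724.76×8 + 2.73×49 + 10.28×99 = 317.37 + 5798.08 + 133.77 + 1017.72 = 7266.94
P = 7368.64 / 7266.94 × 100 = 101.3995
Fisher = √(L × P) = √(101.2862 × 101.3995) = 101.3428

101.34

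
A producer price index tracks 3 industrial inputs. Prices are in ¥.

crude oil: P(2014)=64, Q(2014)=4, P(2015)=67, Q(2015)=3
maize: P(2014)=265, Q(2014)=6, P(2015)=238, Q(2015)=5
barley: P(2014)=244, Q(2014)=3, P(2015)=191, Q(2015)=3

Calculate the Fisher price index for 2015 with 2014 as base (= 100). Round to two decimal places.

Laspeyres component (base-period weights):
ΣP(2015)Q(2014) = 67×4 + 238×6 + 191×3 = 268 + 1428 + 573 = 2269
ΣP(2014)Q(2014) = 64×4 + 265×6 + 244×3 = 256 + 1590 + 732 = 2578
L = 2269 / 2578 × 100 = 88.0140
Paasche component (current-period weights):
ΣP(2015)Q(2015) = 67×3 + 238×5 + 191×3 = 201 + 1190 + 573 = 1964
ΣP(2014)Q(2015) = 64×3 + 265×5 + 244×3 = 192 + 1325 + 732 = 2249
P = 1964 / 2249 × 100 = 87.3277
Fisher = √(L × P) = √(88.0140 × 87.3277) = 87.6702

87.67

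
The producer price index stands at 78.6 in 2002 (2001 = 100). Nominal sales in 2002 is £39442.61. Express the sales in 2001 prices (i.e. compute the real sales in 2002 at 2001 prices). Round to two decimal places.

50181.44

Real = Nominal ÷ (Index/100) = 39442.61 ÷ (78.6/100)
     = 39442.61 ÷ 0.786 = 50181.4377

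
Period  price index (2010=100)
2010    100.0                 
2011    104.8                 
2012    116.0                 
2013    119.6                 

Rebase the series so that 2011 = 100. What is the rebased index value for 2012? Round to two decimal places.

110.69

Rebased(2012) = 116.0 / 104.8 × 100 = 110.6870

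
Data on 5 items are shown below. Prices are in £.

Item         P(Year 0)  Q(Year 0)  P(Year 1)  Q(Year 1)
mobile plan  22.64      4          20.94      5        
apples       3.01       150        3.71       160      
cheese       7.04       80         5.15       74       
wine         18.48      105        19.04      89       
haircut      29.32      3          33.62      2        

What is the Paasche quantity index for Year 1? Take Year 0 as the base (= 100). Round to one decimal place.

90.1

Paasche quantity index uses current-period prices as weights.
ΣP(Year 1)·Q(Year 1) = 20.94×5 + 3.71×160 + 5.15×74 + 19.04×89 + 33.62×2 = 104.7 + 593.6 + 381.1 + 1694.56 + 67.24 = 2841.2
ΣP(Year 1)·Q(Year 0) = 20.94×4 + 3.71×150 + 5.15×80 + 19.04×105 + 33.62×3 = 83.76 + 556.5 + 412 + 1999.2 + 100.86 = 3152.32
Index = 2841.2 / 3152.32 × 100 = 90.1304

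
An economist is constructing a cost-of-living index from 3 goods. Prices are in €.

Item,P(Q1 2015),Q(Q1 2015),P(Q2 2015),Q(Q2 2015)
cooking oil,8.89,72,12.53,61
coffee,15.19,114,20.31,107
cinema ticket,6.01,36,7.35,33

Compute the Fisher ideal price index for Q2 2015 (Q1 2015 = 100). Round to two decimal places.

Laspeyres component (base-period weights):
ΣP(Q2 2015)Q(Q1 2015) = 12.53×72 + 20.31×114 + 7.35×36 = 902.16 + 2315.34 + 264.6 = 3482.1
ΣP(Q1 2015)Q(Q1 2015) = 8.89×72 + 15.19×114 + 6.01×36 = 640.08 + 1731.66 + 216.36 = 2588.1
L = 3482.1 / 2588.1 × 100 = 134.5427
Paasche component (current-period weights):
ΣP(Q2 2015)Q(Q2 2015) = 12.53×61 + 20.31×107 + 7.35×33 = 764.33 + 2173.17 + 242.55 = 3180.05
ΣP(Q1 2015)Q(Q2 2015) = 8.89×61 + 15.19×107 + 6.01×33 = 542.29 + 1625.33 + 198.33 = 2365.95
P = 3180.05 / 2365.95 × 100 = 134.4090
Fisher = √(L × P) = √(134.5427 × 134.4090) = 134.4758

134.48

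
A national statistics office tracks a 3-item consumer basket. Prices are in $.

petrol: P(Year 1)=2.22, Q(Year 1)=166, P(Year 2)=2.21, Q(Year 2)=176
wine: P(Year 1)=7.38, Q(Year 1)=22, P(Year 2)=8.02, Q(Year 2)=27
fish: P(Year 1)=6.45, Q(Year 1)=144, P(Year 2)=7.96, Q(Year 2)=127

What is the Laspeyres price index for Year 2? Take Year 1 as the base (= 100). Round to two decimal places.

115.75

Laspeyres price index uses base-period quantities as weights.
ΣP(Year 2)·Q(Year 1) = 2.21×166 + 8.02×22 + 7.96×144 = 366.86 + 176.44 + 1146.24 = 1689.54
ΣP(Year 1)·Q(Year 1) = 2.22×166 + 7.38×22 + 6.45×144 = 368.52 + 162.36 + 928.8 = 1459.68
Index = 1689.54 / 1459.68 × 100 = 115.7473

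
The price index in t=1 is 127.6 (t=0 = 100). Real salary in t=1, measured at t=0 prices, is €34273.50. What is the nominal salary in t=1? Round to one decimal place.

Nominal = Real × (Index/100) = 34273.50 × (127.6/100)
        = 34273.50 × 1.276 = 43732.9860

43733.0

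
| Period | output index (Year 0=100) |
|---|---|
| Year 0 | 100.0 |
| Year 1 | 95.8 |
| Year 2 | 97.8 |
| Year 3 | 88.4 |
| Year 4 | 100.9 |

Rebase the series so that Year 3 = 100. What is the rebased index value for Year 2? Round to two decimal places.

Rebased(Year 2) = 97.8 / 88.4 × 100 = 110.6335

110.63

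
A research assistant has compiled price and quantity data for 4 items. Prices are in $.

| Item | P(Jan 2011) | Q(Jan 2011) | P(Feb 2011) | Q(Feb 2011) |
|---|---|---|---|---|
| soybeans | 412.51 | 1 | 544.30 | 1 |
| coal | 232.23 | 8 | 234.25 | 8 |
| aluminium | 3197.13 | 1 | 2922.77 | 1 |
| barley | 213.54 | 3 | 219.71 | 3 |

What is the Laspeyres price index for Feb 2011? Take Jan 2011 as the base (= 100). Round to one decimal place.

98.2

Laspeyres price index uses base-period quantities as weights.
ΣP(Feb 2011)·Q(Jan 2011) = 544.30×1 + 234.25×8 + 2922.77×1 + 219.71×3 = 544.3 + 1874 + 2922.77 + 659.13 = 6000.2
ΣP(Jan 2011)·Q(Jan 2011) = 412.51×1 + 232.23×8 + 3197.13×1 + 213.54×3 = 412.51 + 1857.84 + 3197.13 + 640.62 = 6108.1
Index = 6000.2 / 6108.1 × 100 = 98.2335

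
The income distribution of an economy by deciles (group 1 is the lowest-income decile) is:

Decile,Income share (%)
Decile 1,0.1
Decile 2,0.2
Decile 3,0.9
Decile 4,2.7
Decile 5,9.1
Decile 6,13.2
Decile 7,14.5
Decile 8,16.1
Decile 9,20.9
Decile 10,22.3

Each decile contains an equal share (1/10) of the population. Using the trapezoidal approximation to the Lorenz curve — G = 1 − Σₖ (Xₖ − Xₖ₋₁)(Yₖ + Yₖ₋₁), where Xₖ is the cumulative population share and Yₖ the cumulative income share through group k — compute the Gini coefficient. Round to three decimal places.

0.460

Cumulative income shares Yₖ: 0.0010, 0.0030, 0.0120, 0.0390, 0.1300, 0.2620, 0.4070, 0.5680, 0.7770, 1.0000
Σ (Xₖ−Xₖ₋₁)(Yₖ+Yₖ₋₁) = (1/10)(0.0010+0.0000) + (1/10)(0.0030+0.0010) + (1/10)(0.0120+0.0030) + (1/10)(0.0390+0.0120) + (1/10)(0.1300+0.0390) + (1/10)(0.2620+0.1300) + (1/10)(0.4070+0.2620) + (1/10)(0.5680+0.4070) + (1/10)(0.7770+0.5680) + (1/10)(1.0000+0.7770)
  = 0.0001 + 0.0004 + 0.0015 + 0.0051 + 0.0169 + 0.0392 + 0.0669 + 0.0975 + 0.1345 + 0.1777 = 0.5398
G = 1 − 0.5398 = 0.4602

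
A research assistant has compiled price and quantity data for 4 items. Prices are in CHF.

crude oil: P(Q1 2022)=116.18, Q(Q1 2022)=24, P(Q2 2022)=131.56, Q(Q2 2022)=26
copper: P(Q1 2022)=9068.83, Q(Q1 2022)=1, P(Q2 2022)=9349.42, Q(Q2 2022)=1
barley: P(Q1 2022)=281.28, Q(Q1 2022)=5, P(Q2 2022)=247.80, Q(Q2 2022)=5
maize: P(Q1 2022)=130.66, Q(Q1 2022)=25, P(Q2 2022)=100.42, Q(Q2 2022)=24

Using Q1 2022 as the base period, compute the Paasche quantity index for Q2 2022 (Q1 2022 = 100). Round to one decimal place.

Paasche quantity index uses current-period prices as weights.
ΣP(Q2 2022)·Q(Q2 2022) = 131.56×26 + 9349.42×1 + 247.80×5 + 100.42×24 = 3420.56 + 9349.42 + 1239 + 2410.08 = 16419.06
ΣP(Q2 2022)·Q(Q1 2022) = 131.56×24 + 9349.42×1 + 247.80×5 + 100.42×25 = 3157.44 + 9349.42 + 1239 + 2510.5 = 16256.36
Index = 16419.06 / 16256.36 × 100 = 101.0008

101.0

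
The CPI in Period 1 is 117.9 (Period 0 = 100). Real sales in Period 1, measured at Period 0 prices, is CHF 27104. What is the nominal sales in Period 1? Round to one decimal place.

31955.6

Nominal = Real × (Index/100) = 27104 × (117.9/100)
        = 27104 × 1.179 = 31955.6160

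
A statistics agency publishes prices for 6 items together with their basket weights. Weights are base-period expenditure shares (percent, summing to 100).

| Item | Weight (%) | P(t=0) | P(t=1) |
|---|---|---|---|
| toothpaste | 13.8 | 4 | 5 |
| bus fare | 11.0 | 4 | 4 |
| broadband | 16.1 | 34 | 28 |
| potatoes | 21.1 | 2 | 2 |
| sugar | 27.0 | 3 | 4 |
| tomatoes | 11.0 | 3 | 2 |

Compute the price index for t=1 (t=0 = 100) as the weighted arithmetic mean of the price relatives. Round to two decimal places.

105.94

toothpaste: 13.8 × (5/4) = 13.8 × 1.250000 = 17.2500
bus fare: 11.0 × (4/4) = 11.0 × 1.000000 = 11.0000
broadband: 16.1 × (28/34) = 16.1 × 0.823529 = 13.2588
potatoes: 21.1 × (2/2) = 21.1 × 1.000000 = 21.1000
sugar: 27.0 × (4/3) = 27.0 × 1.333333 = 36.0000
tomatoes: 11.0 × (2/3) = 11.0 × 0.666667 = 7.3333
Index = Σ wᵢ·(p₁ᵢ/p₀ᵢ) = 17.2500 + 11.0000 + 13.2588 + 21.1000 + 36.0000 + 7.3333 = 105.9422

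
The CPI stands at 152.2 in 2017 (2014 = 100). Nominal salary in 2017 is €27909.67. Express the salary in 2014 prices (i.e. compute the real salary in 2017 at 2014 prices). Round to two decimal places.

Real = Nominal ÷ (Index/100) = 27909.67 ÷ (152.2/100)
     = 27909.67 ÷ 1.522 = 18337.4967

18337.50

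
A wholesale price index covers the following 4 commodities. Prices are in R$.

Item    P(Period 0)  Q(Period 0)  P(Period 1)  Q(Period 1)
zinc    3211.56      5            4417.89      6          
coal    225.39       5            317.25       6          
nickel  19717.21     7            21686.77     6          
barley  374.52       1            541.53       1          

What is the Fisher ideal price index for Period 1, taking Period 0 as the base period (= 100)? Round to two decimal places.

113.67

Laspeyres component (base-period weights):
ΣP(Period 1)Q(Period 0) = 4417.89×5 + 317.25×5 + 21686.77×7 + 541.53×1 = 22089.45 + 1586.25 + 151807.39 + 541.53 = 176024.62
ΣP(Period 0)Q(Period 0) = 3211.56×5 + 225.39×5 + 19717.21×7 + 374.52×1 = 16057.8 + 1126.95 + 138020.47 + 374.52 = 155579.74
L = 176024.62 / 155579.74 × 100 = 113.1411
Paasche component (current-period weights):
ΣP(Period 1)Q(Period 1) = 4417.89×6 + 317.25×6 + 21686.77×6 + 541.53×1 = 26507.34 + 1903.5 + 130120.62 + 541.53 = 159072.99
ΣP(Period 0)Q(Period 1) = 3211.56×6 + 225.39×6 + 19717.21×6 + 374.52×1 = 19269.36 + 1352.34 + 118303.26 + 374.52 = 139299.48
P = 159072.99 / 139299.48 × 100 = 114.1950
Fisher = √(L × P) = √(113.1411 × 114.1950) = 113.6668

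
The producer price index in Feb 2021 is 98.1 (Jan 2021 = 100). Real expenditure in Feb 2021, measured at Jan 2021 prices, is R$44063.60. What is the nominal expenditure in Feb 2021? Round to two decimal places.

43226.39

Nominal = Real × (Index/100) = 44063.60 × (98.1/100)
        = 44063.60 × 0.981 = 43226.3916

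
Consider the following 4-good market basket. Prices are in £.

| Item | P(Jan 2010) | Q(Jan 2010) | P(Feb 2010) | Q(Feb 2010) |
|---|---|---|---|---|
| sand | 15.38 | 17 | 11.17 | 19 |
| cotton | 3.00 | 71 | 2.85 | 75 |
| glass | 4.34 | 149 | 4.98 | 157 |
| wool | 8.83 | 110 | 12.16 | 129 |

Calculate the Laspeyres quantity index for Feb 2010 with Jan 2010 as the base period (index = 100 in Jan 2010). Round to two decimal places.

111.72

Laspeyres quantity index uses base-period prices as weights.
ΣP(Jan 2010)·Q(Feb 2010) = 15.38×19 + 3.00×75 + 4.34×157 + 8.83×129 = 292.22 + 225 + 681.38 + 1139.07 = 2337.67
ΣP(Jan 2010)·Q(Jan 2010) = 15.38×17 + 3.00×71 + 4.34×149 + 8.83×110 = 261.46 + 213 + 646.66 + 971.3 = 2092.42
Index = 2337.67 / 2092.42 × 100 = 111.7209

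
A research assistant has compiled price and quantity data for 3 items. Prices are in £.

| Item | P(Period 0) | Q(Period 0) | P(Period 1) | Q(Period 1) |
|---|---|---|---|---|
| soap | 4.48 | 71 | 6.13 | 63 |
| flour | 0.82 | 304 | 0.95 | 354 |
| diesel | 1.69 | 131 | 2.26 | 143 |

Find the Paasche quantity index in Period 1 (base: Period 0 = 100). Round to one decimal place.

Paasche quantity index uses current-period prices as weights.
ΣP(Period 1)·Q(Period 1) = 6.13×63 + 0.95×354 + 2.26×143 = 386.19 + 336.3 + 323.18 = 1045.67
ΣP(Period 1)·Q(Period 0) = 6.13×71 + 0.95×304 + 2.26×131 = 435.23 + 288.8 + 296.06 = 1020.09
Index = 1045.67 / 1020.09 × 100 = 102.5076

102.5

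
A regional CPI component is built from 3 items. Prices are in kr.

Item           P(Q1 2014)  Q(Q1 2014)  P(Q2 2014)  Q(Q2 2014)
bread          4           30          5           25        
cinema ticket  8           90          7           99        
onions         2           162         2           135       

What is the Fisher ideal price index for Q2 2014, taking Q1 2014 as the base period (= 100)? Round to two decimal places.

Laspeyres component (base-period weights):
ΣP(Q2 2014)Q(Q1 2014) = 5×30 + 7×90 + 2×162 = 150 + 630 + 324 = 1104
ΣP(Q1 2014)Q(Q1 2014) = 4×30 + 8×90 + 2×162 = 120 + 720 + 324 = 1164
L = 1104 / 1164 × 100 = 94.8454
Paasche component (current-period weights):
ΣP(Q2 2014)Q(Q2 2014) = 5×25 + 7×99 + 2×135 = 125 + 693 + 270 = 1088
ΣP(Q1 2014)Q(Q2 2014) = 4×25 + 8×99 + 2×135 = 100 + 792 + 270 = 1162
P = 1088 / 1162 × 100 = 93.6317
Fisher = √(L × P) = √(94.8454 × 93.6317) = 94.2366

94.24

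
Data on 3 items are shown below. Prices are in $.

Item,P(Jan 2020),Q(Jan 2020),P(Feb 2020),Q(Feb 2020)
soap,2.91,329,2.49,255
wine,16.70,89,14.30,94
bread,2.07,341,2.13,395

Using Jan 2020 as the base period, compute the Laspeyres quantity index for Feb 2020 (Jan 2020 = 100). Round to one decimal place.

Laspeyres quantity index uses base-period prices as weights.
ΣP(Jan 2020)·Q(Feb 2020) = 2.91×255 + 16.70×94 + 2.07×395 = 742.05 + 1569.8 + 817.65 = 3129.5
ΣP(Jan 2020)·Q(Jan 2020) = 2.91×329 + 16.70×89 + 2.07×341 = 957.39 + 1486.3 + 705.87 = 3149.56
Index = 3129.5 / 3149.56 × 100 = 99.3631

99.4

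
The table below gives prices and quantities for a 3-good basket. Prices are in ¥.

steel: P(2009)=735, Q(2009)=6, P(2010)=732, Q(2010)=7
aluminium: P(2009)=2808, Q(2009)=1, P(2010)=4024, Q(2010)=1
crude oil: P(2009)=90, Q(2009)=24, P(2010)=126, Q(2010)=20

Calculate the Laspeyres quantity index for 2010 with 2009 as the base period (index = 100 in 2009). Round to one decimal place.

Laspeyres quantity index uses base-period prices as weights.
ΣP(2009)·Q(2010) = 735×7 + 2808×1 + 90×20 = 5145 + 2808 + 1800 = 9753
ΣP(2009)·Q(2009) = 735×6 + 2808×1 + 90×24 = 4410 + 2808 + 2160 = 9378
Index = 9753 / 9378 × 100 = 103.9987

104.0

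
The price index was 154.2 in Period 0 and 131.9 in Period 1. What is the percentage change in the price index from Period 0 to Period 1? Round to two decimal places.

Change = (131.9 − 154.2) / 154.2 × 100
       = -22.3 / 154.2 × 100 = -14.4617%

-14.46%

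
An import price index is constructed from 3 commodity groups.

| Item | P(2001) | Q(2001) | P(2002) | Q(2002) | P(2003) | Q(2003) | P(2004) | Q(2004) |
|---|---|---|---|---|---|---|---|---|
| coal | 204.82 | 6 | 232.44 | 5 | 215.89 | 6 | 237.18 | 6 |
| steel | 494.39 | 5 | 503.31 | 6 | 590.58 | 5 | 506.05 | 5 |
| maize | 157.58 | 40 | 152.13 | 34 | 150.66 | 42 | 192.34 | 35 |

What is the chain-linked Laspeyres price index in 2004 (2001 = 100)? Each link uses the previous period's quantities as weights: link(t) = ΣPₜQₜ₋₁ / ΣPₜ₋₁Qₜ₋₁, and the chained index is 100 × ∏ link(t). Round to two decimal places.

118.43

Link 2001→2002:
ΣP(2002)Q(2001) = 232.44×6 + 503.31×5 + 152.13×40 = 1394.64 + 2516.55 + 6085.2 = 9996.39
ΣP(2001)Q(2001) = 204.82×6 + 494.39×5 + 157.58×40 = 1228.92 + 2471.95 + 6303.2 = 10004.07
link = 9996.39/10004.07 = 0.999232
Link 2002→2003:
ΣP(2003)Q(2002) = 215.89×5 + 590.58×6 + 150.66×34 = 1079.45 + 3543.48 + 5122.44 = 9745.37
ΣP(2002)Q(2002) = 232.44×5 + 503.31×6 + 152.13×34 = 1162.2 + 3019.86 + 5172.42 = 9354.48
link = 9745.37/9354.48 = 1.041786
Link 2003→2004:
ΣP(2004)Q(2003) = 237.18×6 + 506.05×5 + 192.34×42 = 1423.08 + 2530.25 + 8078.28 = 12031.61
ΣP(2003)Q(2003) = 215.89×6 + 590.58×5 + 150.66×42 = 1295.34 + 2952.9 + 6327.72 = 10575.96
link = 12031.61/10575.96 = 1.137638
Chained index = 100 × 0.999232 × 1.041786 × 1.137638 = 118.4266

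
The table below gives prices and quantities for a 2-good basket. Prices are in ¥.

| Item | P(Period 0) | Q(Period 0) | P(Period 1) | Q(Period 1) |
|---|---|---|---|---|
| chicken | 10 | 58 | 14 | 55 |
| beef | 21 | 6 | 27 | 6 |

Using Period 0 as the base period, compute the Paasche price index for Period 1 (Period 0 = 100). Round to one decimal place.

137.9

Paasche price index uses current-period quantities as weights.
ΣP(Period 1)·Q(Period 1) = 14×55 + 27×6 = 770 + 162 = 932
ΣP(Period 0)·Q(Period 1) = 10×55 + 21×6 = 550 + 126 = 676
Index = 932 / 676 × 100 = 137.8698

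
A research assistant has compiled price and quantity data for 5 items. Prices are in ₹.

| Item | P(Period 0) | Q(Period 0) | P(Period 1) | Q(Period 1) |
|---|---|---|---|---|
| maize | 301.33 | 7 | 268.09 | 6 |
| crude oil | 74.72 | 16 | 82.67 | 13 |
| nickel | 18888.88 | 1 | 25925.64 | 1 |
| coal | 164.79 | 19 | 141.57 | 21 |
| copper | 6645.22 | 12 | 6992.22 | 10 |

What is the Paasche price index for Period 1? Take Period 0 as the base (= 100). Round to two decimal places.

Paasche price index uses current-period quantities as weights.
ΣP(Period 1)·Q(Period 1) = 268.09×6 + 82.67×13 + 25925.64×1 + 141.57×21 + 6992.22×10 = 1608.54 + 1074.71 + 25925.64 + 2972.97 + 69922.2 = 101504.06
ΣP(Period 0)·Q(Period 1) = 301.33×6 + 74.72×13 + 18888.88×1 + 164.79×21 + 6645.22×10 = 1807.98 + 971.36 + 18888.88 + 3460.59 + 66452.2 = 91581.01
Index = 101504.06 / 91581.01 × 100 = 110.8353

110.84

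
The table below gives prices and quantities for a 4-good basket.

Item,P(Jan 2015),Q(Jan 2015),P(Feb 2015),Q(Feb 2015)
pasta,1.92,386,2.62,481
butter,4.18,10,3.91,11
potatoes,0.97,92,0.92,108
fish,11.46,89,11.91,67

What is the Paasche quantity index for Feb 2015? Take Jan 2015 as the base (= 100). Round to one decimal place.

100.3

Paasche quantity index uses current-period prices as weights.
ΣP(Feb 2015)·Q(Feb 2015) = 2.62×481 + 3.91×11 + 0.92×108 + 11.91×67 = 1260.22 + 43.01 + 99.36 + 797.97 = 2200.56
ΣP(Feb 2015)·Q(Jan 2015) = 2.62×386 + 3.91×10 + 0.92×92 + 11.91×89 = 1011.32 + 39.1 + 84.64 + 1059.99 = 2195.05
Index = 2200.56 / 2195.05 × 100 = 100.2510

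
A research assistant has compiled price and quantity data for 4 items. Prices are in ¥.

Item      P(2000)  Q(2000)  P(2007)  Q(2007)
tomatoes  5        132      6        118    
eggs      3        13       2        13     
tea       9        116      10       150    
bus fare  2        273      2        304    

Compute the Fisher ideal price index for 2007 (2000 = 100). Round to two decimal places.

Laspeyres component (base-period weights):
ΣP(2007)Q(2000) = 6×132 + 2×13 + 10×116 + 2×273 = 792 + 26 + 1160 + 546 = 2524
ΣP(2000)Q(2000) = 5×132 + 3×13 + 9×116 + 2×273 = 660 + 39 + 1044 + 546 = 2289
L = 2524 / 2289 × 100 = 110.2665
Paasche component (current-period weights):
ΣP(2007)Q(2007) = 6×118 + 2×13 + 10×150 + 2×304 = 708 + 26 + 1500 + 608 = 2842
ΣP(2000)Q(2007) = 5×118 + 3×13 + 9×150 + 2×304 = 590 + 39 + 1350 + 608 = 2587
P = 2842 / 2587 × 100 = 109.8570
Fisher = √(L × P) = √(110.2665 × 109.8570) = 110.0615

110.06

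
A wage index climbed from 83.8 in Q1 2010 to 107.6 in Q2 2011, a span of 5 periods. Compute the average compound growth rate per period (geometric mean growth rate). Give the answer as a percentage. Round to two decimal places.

5.13%

Growth factor = (107.6/83.8)^(1/5) = (1.284010)^(1/5) = 1.051268
Growth rate = 1.051268 − 1 = 0.051268 = 5.1268%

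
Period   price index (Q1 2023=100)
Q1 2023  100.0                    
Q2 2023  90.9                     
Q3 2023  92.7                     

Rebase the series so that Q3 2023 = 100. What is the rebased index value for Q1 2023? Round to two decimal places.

107.87

Rebased(Q1 2023) = 100.0 / 92.7 × 100 = 107.8749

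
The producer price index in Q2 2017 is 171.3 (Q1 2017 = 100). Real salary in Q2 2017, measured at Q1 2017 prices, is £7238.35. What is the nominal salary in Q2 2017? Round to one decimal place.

12399.3

Nominal = Real × (Index/100) = 7238.35 × (171.3/100)
        = 7238.35 × 1.713 = 12399.2936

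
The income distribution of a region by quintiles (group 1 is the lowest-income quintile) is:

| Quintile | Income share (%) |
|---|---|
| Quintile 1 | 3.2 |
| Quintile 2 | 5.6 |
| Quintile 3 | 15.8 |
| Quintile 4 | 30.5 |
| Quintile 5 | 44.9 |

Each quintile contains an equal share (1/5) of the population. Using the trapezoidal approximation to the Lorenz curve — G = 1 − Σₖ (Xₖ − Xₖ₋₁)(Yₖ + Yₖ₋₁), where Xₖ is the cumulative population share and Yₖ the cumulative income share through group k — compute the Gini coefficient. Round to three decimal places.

0.433

Cumulative income shares Yₖ: 0.0320, 0.0880, 0.2460, 0.5510, 1.0000
Σ (Xₖ−Xₖ₋₁)(Yₖ+Yₖ₋₁) = (1/5)(0.0320+0.0000) + (1/5)(0.0880+0.0320) + (1/5)(0.2460+0.0880) + (1/5)(0.5510+0.2460) + (1/5)(1.0000+0.5510)
  = 0.0064 + 0.0240 + 0.0668 + 0.1594 + 0.3102 = 0.5668
G = 1 − 0.5668 = 0.4332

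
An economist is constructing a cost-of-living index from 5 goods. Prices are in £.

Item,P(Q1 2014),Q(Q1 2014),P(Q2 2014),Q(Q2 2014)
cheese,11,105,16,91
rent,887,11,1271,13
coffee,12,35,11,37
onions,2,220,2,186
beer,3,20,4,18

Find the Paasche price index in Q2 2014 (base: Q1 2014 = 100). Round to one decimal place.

140.5

Paasche price index uses current-period quantities as weights.
ΣP(Q2 2014)·Q(Q2 2014) = 16×91 + 1271×13 + 11×37 + 2×186 + 4×18 = 1456 + 16523 + 407 + 372 + 72 = 18830
ΣP(Q1 2014)·Q(Q2 2014) = 11×91 + 887×13 + 12×37 + 2×186 + 3×18 = 1001 + 11531 + 444 + 372 + 54 = 13402
Index = 18830 / 13402 × 100 = 140.5014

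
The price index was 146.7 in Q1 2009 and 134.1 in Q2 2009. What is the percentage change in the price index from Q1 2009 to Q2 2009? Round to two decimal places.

Change = (134.1 − 146.7) / 146.7 × 100
       = -12.6 / 146.7 × 100 = -8.5890%

-8.59%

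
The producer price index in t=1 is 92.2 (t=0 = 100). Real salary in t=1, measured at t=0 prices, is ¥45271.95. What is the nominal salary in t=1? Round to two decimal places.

Nominal = Real × (Index/100) = 45271.95 × (92.2/100)
        = 45271.95 × 0.922 = 41740.7379

41740.74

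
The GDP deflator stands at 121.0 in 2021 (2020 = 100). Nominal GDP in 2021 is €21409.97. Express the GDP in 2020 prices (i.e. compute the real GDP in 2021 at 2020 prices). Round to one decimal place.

Real = Nominal ÷ (Index/100) = 21409.97 ÷ (121.0/100)
     = 21409.97 ÷ 1.210 = 17694.1901

17694.2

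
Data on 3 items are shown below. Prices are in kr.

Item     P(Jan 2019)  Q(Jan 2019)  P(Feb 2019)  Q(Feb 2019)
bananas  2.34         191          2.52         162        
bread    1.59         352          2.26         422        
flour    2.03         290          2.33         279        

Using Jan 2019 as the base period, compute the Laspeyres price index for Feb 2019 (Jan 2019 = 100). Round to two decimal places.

122.39

Laspeyres price index uses base-period quantities as weights.
ΣP(Feb 2019)·Q(Jan 2019) = 2.52×191 + 2.26×352 + 2.33×290 = 481.32 + 795.52 + 675.7 = 1952.54
ΣP(Jan 2019)·Q(Jan 2019) = 2.34×191 + 1.59×352 + 2.03×290 = 446.94 + 559.68 + 588.7 = 1595.32
Index = 1952.54 / 1595.32 × 100 = 122.3917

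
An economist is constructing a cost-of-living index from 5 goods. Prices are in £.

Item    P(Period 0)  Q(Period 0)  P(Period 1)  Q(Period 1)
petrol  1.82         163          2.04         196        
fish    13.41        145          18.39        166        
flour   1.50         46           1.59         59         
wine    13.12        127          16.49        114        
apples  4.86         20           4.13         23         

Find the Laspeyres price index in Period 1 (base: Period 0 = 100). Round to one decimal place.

Laspeyres price index uses base-period quantities as weights.
ΣP(Period 1)·Q(Period 0) = 2.04×163 + 18.39×145 + 1.59×46 + 16.49×127 + 4.13×20 = 332.52 + 2666.55 + 73.14 + 2094.23 + 82.6 = 5249.04
ΣP(Period 0)·Q(Period 0) = 1.82×163 + 13.41×145 + 1.50×46 + 13.12×127 + 4.86×20 = 296.66 + 1944.45 + 69 + 1666.24 + 97.2 = 4073.55
Index = 5249.04 / 4073.55 × 100 = 128.8566

128.9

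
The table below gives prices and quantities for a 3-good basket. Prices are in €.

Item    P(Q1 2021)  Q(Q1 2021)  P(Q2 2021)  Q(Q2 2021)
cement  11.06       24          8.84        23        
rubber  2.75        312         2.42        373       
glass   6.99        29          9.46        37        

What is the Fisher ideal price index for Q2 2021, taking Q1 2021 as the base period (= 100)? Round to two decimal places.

Laspeyres component (base-period weights):
ΣP(Q2 2021)Q(Q1 2021) = 8.84×24 + 2.42×312 + 9.46×29 = 212.16 + 755.04 + 274.34 = 1241.54
ΣP(Q1 2021)Q(Q1 2021) = 11.06×24 + 2.75×312 + 6.99×29 = 265.44 + 858 + 202.71 = 1326.15
L = 1241.54 / 1326.15 × 100 = 93.6199
Paasche component (current-period weights):
ΣP(Q2 2021)Q(Q2 2021) = 8.84×23 + 2.42×373 + 9.46×37 = 203.32 + 902.66 + 350.02 = 1456
ΣP(Q1 2021)Q(Q2 2021) = 11.06×23 + 2.75×373 + 6.99×37 = 254.38 + 1025.75 + 258.63 = 1538.76
P = 1456 / 1538.76 × 100 = 94.6216
Fisher = √(L × P) = √(93.6199 × 94.6216) = 94.1194

94.12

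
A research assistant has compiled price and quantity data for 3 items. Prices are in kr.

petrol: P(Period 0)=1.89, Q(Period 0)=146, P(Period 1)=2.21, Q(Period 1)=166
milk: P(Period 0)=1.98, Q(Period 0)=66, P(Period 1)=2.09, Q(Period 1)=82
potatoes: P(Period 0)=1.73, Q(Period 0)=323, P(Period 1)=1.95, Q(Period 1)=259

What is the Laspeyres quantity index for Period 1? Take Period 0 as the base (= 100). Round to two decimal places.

Laspeyres quantity index uses base-period prices as weights.
ΣP(Period 0)·Q(Period 1) = 1.89×166 + 1.98×82 + 1.73×259 = 313.74 + 162.36 + 448.07 = 924.17
ΣP(Period 0)·Q(Period 0) = 1.89×146 + 1.98×66 + 1.73×323 = 275.94 + 130.68 + 558.79 = 965.41
Index = 924.17 / 965.41 × 100 = 95.7282

95.73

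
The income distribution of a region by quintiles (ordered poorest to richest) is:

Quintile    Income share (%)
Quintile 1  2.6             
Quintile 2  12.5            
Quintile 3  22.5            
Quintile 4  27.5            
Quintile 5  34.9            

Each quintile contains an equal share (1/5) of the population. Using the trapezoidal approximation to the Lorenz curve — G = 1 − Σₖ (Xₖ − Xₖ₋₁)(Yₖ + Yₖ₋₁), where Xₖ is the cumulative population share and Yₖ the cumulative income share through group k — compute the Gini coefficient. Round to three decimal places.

Cumulative income shares Yₖ: 0.0260, 0.1510, 0.3760, 0.6510, 1.0000
Σ (Xₖ−Xₖ₋₁)(Yₖ+Yₖ₋₁) = (1/5)(0.0260+0.0000) + (1/5)(0.1510+0.0260) + (1/5)(0.3760+0.1510) + (1/5)(0.6510+0.3760) + (1/5)(1.0000+0.6510)
  = 0.0052 + 0.0354 + 0.1054 + 0.2054 + 0.3302 = 0.6816
G = 1 − 0.6816 = 0.3184

0.318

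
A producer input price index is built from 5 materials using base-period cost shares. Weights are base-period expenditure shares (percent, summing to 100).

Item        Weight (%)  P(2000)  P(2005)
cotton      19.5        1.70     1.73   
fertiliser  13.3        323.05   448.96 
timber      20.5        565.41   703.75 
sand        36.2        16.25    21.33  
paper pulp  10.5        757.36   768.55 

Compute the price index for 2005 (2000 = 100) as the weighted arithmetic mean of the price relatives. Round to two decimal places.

122.02

cotton: 19.5 × (1.73/1.70) = 19.5 × 1.017647 = 19.8441
fertiliser: 13.3 × (448.96/323.05) = 13.3 × 1.389754 = 18.4837
timber: 20.5 × (703.75/565.41) = 20.5 × 1.244672 = 25.5158
sand: 36.2 × (21.33/16.25) = 36.2 × 1.312615 = 47.5167
paper pulp: 10.5 × (768.55/757.36) = 10.5 × 1.014775 = 10.6551
Index = Σ wᵢ·(p₁ᵢ/p₀ᵢ) = 19.8441 + 18.4837 + 25.5158 + 47.5167 + 10.6551 = 122.0154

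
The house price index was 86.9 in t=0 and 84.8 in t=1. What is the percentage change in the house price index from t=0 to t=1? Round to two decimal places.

Change = (84.8 − 86.9) / 86.9 × 100
       = -2.1 / 86.9 × 100 = -2.4166%

-2.42%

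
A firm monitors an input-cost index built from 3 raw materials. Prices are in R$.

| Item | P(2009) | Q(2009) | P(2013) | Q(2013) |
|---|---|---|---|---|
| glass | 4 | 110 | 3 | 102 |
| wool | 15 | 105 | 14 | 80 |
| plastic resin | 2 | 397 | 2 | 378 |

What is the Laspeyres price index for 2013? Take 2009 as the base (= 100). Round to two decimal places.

92.35

Laspeyres price index uses base-period quantities as weights.
ΣP(2013)·Q(2009) = 3×110 + 14×105 + 2×397 = 330 + 1470 + 794 = 2594
ΣP(2009)·Q(2009) = 4×110 + 15×105 + 2×397 = 440 + 1575 + 794 = 2809
Index = 2594 / 2809 × 100 = 92.3460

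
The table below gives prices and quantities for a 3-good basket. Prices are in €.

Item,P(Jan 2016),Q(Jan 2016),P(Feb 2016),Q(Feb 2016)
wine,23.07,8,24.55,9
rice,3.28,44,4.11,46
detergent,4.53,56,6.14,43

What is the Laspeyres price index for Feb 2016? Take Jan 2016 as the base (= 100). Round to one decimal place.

123.8

Laspeyres price index uses base-period quantities as weights.
ΣP(Feb 2016)·Q(Jan 2016) = 24.55×8 + 4.11×44 + 6.14×56 = 196.4 + 180.84 + 343.84 = 721.08
ΣP(Jan 2016)·Q(Jan 2016) = 23.07×8 + 3.28×44 + 4.53×56 = 184.56 + 144.32 + 253.68 = 582.56
Index = 721.08 / 582.56 × 100 = 123.7778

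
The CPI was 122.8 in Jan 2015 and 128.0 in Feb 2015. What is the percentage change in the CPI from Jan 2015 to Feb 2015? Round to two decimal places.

4.23%

Change = (128.0 − 122.8) / 122.8 × 100
       = 5.2 / 122.8 × 100 = 4.2345%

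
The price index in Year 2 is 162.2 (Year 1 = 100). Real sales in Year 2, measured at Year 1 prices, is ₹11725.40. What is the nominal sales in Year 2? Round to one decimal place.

Nominal = Real × (Index/100) = 11725.40 × (162.2/100)
        = 11725.40 × 1.622 = 19018.5988

19018.6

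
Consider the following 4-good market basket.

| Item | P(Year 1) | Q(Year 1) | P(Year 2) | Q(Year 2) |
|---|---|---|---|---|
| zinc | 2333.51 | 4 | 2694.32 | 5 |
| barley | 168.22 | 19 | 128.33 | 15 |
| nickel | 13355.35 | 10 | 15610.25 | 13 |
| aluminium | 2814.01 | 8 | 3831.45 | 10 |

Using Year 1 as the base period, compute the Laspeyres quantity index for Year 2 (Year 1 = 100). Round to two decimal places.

Laspeyres quantity index uses base-period prices as weights.
ΣP(Year 1)·Q(Year 2) = 2333.51×5 + 168.22×15 + 13355.35×13 + 2814.01×10 = 11667.55 + 2523.3 + 173619.55 + 28140.1 = 215950.5
ΣP(Year 1)·Q(Year 1) = 2333.51×4 + 168.22×19 + 13355.35×10 + 2814.01×8 = 9334.04 + 3196.18 + 133553.5 + 22512.08 = 168595.8
Index = 215950.5 / 168595.8 × 100 = 128.0877

128.09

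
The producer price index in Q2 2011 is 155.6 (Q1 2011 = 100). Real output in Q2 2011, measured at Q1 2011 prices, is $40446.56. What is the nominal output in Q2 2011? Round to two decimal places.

Nominal = Real × (Index/100) = 40446.56 × (155.6/100)
        = 40446.56 × 1.556 = 62934.8474

62934.85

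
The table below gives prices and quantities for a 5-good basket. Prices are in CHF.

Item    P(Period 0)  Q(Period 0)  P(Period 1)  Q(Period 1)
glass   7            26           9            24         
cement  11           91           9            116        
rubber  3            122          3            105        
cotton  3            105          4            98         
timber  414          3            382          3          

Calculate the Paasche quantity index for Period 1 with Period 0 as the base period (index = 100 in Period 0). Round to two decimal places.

104.29

Paasche quantity index uses current-period prices as weights.
ΣP(Period 1)·Q(Period 1) = 9×24 + 9×116 + 3×105 + 4×98 + 382×3 = 216 + 1044 + 315 + 392 + 1146 = 3113
ΣP(Period 1)·Q(Period 0) = 9×26 + 9×91 + 3×122 + 4×105 + 382×3 = 234 + 819 + 366 + 420 + 1146 = 2985
Index = 3113 / 2985 × 100 = 104.2881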